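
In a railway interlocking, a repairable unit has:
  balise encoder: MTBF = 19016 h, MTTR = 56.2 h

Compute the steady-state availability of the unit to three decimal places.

A(balise encoder) = MTBF/(MTBF+MTTR) = 19016/(19016+56.2) = 0.997

0.997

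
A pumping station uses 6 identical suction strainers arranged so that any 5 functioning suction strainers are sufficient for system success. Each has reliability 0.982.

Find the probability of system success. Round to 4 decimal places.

R = Σ_{i=5}^{6} C(6,i) p^i (1−p)^{6−i} with p = 0.982
C(6,5)·0.982^5·0.018^1 = 0.098624
C(6,6)·0.982^6·0.018^0 = 0.896745
Sum = 0.9954

0.9954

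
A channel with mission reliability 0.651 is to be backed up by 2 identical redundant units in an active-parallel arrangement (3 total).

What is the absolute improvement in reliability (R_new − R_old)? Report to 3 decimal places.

R_before = 0.651
R_after = 1 − (1 − 0.651)^3 = 0.957
ΔR = 0.957 − 0.651 = 0.306

0.306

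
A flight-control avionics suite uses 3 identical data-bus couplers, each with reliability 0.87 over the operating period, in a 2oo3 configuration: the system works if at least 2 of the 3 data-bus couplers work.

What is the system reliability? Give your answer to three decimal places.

R = Σ_{i=2}^{3} C(3,i) p^i (1−p)^{3−i} with p = 0.87
C(3,2)·0.87^2·0.13^1 = 0.29519
C(3,3)·0.87^3·0.13^0 = 0.65850
Sum = 0.954

0.954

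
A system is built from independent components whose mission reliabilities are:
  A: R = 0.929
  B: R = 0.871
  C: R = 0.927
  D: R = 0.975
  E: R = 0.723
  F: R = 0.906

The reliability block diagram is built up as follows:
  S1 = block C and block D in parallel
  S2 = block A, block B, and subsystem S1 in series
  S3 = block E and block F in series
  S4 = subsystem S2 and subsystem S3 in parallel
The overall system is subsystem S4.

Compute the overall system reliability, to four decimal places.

0.9337

Parallel (C and D): 1 − (1 − 0.927000)(1 − 0.975000) = 0.998175
Series (A, B, and [0.998175]): 0.929000 × 0.871000 × 0.998175 = 0.807682
Series (E and F): 0.723000 × 0.906000 = 0.655038
Parallel ([0.807682] and [0.655038]): 1 − (1 − 0.807682)(1 − 0.655038) = 0.9337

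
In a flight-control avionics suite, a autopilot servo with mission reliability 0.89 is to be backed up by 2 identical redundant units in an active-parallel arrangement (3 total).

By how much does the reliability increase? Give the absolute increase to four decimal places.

0.1087

R_before = 0.89
R_after = 1 − (1 − 0.89)^3 = 0.9987
ΔR = 0.9987 − 0.89 = 0.1087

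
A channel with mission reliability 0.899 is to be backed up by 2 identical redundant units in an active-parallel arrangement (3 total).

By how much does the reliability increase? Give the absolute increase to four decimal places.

R_before = 0.899
R_after = 1 − (1 − 0.899)^3 = 0.9990
ΔR = 0.9990 − 0.899 = 0.1000

0.1000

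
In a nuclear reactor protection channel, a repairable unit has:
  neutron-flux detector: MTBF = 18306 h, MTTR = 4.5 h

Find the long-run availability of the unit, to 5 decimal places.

A(neutron-flux detector) = MTBF/(MTBF+MTTR) = 18306/(18306+4.5) = 0.99975

0.99975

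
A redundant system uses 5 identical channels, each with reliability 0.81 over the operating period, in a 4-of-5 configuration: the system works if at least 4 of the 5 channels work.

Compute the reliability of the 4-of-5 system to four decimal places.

0.7576

R = Σ_{i=4}^{5} C(5,i) p^i (1−p)^{5−i} with p = 0.81
C(5,4)·0.81^4·0.19^1 = 0.408944
C(5,5)·0.81^5·0.19^0 = 0.348678
Sum = 0.7576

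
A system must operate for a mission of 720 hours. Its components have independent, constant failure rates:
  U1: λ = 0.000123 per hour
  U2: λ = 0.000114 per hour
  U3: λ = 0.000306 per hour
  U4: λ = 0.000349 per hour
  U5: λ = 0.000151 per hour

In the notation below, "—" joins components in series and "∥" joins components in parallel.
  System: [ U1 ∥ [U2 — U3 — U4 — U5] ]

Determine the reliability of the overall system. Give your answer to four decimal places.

0.9589

R(U1) = exp(−0.000123 × 720) = 0.915248
R(U2) = exp(−0.000114 × 720) = 0.921198
R(U3) = exp(−0.000306 × 720) = 0.802262
R(U4) = exp(−0.000349 × 720) = 0.777805
R(U5) = exp(−0.000151 × 720) = 0.896982
Series (U2, U3, U4, and U5): 0.921198 × 0.802262 × 0.777805 × 0.896982 = 0.515613
Parallel (U1 and [0.515613]): 1 − (1 − 0.915248)(1 − 0.515613) = 0.9589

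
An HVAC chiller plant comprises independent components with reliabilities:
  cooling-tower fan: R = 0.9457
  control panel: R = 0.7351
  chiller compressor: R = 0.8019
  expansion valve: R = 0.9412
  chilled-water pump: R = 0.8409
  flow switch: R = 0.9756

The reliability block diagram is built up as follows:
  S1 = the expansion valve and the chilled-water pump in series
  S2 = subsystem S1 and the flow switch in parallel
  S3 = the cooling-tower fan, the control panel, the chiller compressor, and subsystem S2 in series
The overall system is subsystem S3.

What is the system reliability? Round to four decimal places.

Series (expansion valve and chilled-water pump): 0.941200 × 0.840900 = 0.791455
Parallel ([0.791455] and flow switch): 1 − (1 − 0.791455)(1 − 0.975600) = 0.994912
Series (cooling-tower fan, control panel, chiller compressor, and [0.994912]): 0.945700 × 0.735100 × 0.801900 × 0.994912 = 0.5546

0.5546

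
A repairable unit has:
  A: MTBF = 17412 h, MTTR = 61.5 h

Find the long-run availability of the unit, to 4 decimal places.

A(A) = MTBF/(MTBF+MTTR) = 17412/(17412+61.5) = 0.9965

0.9965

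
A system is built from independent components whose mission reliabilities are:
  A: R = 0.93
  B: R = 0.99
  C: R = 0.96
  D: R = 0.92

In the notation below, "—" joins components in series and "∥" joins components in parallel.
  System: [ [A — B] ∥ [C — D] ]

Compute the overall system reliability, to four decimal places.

0.9907

Series (A and B): 0.930000 × 0.990000 = 0.920700
Series (C and D): 0.960000 × 0.920000 = 0.883200
Parallel ([0.920700] and [0.883200]): 1 − (1 − 0.920700)(1 − 0.883200) = 0.9907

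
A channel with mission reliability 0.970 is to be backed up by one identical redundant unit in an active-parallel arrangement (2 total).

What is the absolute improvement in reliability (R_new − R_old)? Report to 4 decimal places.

0.0291

R_before = 0.970
R_after = 1 − (1 − 0.970)^2 = 0.9991
ΔR = 0.9991 − 0.970 = 0.0291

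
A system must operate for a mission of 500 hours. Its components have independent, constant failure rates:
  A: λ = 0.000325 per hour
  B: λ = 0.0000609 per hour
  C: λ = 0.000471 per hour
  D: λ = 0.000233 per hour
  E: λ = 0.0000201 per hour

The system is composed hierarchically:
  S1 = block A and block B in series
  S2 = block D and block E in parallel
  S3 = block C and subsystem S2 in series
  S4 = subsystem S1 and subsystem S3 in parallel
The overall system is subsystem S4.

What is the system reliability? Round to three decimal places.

0.963

R(A) = exp(−0.000325 × 500) = 0.85002
R(B) = exp(−0.0000609 × 500) = 0.97001
R(C) = exp(−0.000471 × 500) = 0.79018
R(D) = exp(−0.000233 × 500) = 0.89003
R(E) = exp(−0.0000201 × 500) = 0.99000
Series (A and B): 0.85002 × 0.97001 = 0.82453
Parallel (D and E): 1 − (1 − 0.89003)(1 − 0.99000) = 0.99890
Series (C and [0.99890]): 0.79018 × 0.99890 = 0.78931
Parallel ([0.82453] and [0.78931]): 1 − (1 − 0.82453)(1 − 0.78931) = 0.963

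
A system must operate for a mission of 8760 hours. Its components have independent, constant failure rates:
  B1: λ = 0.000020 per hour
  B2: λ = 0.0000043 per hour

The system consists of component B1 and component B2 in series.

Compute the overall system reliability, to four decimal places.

0.8083

R(B1) = exp(−0.000020 × 8760) = 0.839289
R(B2) = exp(−0.0000043 × 8760) = 0.963033
Series (B1 and B2): 0.839289 × 0.963033 = 0.8083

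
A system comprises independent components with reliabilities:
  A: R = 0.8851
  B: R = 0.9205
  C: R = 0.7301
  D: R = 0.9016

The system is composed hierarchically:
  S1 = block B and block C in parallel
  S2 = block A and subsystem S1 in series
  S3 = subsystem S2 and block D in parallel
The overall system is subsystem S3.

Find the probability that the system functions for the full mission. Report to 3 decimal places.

Parallel (B and C): 1 − (1 − 0.92050)(1 − 0.73010) = 0.97854
Series (A and [0.97854]): 0.88510 × 0.97854 = 0.86611
Parallel ([0.86611] and D): 1 − (1 − 0.86611)(1 − 0.90160) = 0.987

0.987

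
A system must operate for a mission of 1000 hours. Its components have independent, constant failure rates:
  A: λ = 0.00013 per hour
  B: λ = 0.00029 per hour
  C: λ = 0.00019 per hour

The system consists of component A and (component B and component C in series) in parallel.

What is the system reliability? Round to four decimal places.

0.9535

R(A) = exp(−0.00013 × 1000) = 0.878095
R(B) = exp(−0.00029 × 1000) = 0.748264
R(C) = exp(−0.00019 × 1000) = 0.826959
Series (B and C): 0.748264 × 0.826959 = 0.618784
Parallel (A and [0.618784]): 1 − (1 − 0.878095)(1 − 0.618784) = 0.9535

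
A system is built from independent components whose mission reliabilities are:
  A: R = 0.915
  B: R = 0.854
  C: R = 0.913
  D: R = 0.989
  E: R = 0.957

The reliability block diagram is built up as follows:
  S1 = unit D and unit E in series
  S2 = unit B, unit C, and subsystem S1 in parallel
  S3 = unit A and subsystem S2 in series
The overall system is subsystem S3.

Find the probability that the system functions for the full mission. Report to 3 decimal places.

Series (D and E): 0.98900 × 0.95700 = 0.94647
Parallel (B, C, and [0.94647]): 1 − (1 − 0.85400)(1 − 0.91300)(1 − 0.94647) = 0.99932
Series (A and [0.99932]): 0.91500 × 0.99932 = 0.914

0.914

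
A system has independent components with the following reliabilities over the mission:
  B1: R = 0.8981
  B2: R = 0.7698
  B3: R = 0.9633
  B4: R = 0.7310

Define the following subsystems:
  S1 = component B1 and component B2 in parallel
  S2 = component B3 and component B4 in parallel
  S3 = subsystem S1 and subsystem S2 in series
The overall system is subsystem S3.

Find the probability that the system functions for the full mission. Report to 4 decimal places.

0.9669

Parallel (B1 and B2): 1 − (1 − 0.898100)(1 − 0.769800) = 0.976543
Parallel (B3 and B4): 1 − (1 − 0.963300)(1 − 0.731000) = 0.990128
Series ([0.976543] and [0.990128]): 0.976543 × 0.990128 = 0.9669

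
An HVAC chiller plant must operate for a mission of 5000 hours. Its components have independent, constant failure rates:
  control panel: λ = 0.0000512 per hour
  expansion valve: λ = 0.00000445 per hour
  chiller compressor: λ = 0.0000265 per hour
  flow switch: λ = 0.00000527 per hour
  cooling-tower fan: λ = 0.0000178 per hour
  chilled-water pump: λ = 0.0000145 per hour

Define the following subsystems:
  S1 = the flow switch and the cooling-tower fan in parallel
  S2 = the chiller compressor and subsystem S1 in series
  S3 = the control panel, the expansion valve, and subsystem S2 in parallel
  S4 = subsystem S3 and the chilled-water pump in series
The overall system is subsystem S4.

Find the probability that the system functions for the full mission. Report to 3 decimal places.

R(control panel) = exp(−0.0000512 × 5000) = 0.77414
R(expansion valve) = exp(−0.00000445 × 5000) = 0.97800
R(chiller compressor) = exp(−0.0000265 × 5000) = 0.87590
R(flow switch) = exp(−0.00000527 × 5000) = 0.97399
R(cooling-tower fan) = exp(−0.0000178 × 5000) = 0.91485
R(chilled-water pump) = exp(−0.0000145 × 5000) = 0.93007
Parallel (flow switch and cooling-tower fan): 1 − (1 − 0.97399)(1 − 0.91485) = 0.99779
Series (chiller compressor and [0.99779]): 0.87590 × 0.99779 = 0.87396
Parallel (control panel, expansion valve, and [0.87396]): 1 − (1 − 0.77414)(1 − 0.97800)(1 − 0.87396) = 0.99937
Series ([0.99937] and chilled-water pump): 0.99937 × 0.93007 = 0.929

0.929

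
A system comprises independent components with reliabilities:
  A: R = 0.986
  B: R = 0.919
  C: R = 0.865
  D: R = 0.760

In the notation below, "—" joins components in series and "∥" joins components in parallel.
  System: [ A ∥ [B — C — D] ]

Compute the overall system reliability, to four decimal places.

0.9945

Series (B, C, and D): 0.919000 × 0.865000 × 0.760000 = 0.604151
Parallel (A and [0.604151]): 1 − (1 − 0.986000)(1 − 0.604151) = 0.9945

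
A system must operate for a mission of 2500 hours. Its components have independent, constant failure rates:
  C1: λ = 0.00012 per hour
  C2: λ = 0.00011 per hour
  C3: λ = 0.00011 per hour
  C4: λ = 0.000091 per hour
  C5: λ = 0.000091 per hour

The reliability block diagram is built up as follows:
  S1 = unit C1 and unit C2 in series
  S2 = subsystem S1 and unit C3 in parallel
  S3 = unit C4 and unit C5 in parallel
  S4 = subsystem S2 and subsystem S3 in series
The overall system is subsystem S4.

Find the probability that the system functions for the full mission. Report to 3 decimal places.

R(C1) = exp(−0.00012 × 2500) = 0.74082
R(C2) = exp(−0.00011 × 2500) = 0.75957
R(C3) = exp(−0.00011 × 2500) = 0.75957
R(C4) = exp(−0.000091 × 2500) = 0.79652
R(C5) = exp(−0.000091 × 2500) = 0.79652
Series (C1 and C2): 0.74082 × 0.75957 = 0.56270
Parallel ([0.56270] and C3): 1 − (1 − 0.56270)(1 − 0.75957) = 0.89486
Parallel (C4 and C5): 1 − (1 − 0.79652)(1 − 0.79652) = 0.95860
Series ([0.89486] and [0.95860]): 0.89486 × 0.95860 = 0.858

0.858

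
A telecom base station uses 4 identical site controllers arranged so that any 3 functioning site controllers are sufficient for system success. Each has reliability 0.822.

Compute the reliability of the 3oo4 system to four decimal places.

0.8520

R = Σ_{i=3}^{4} C(4,i) p^i (1−p)^{4−i} with p = 0.822
C(4,3)·0.822^3·0.178^1 = 0.395454
C(4,4)·0.822^4·0.178^0 = 0.456549
Sum = 0.8520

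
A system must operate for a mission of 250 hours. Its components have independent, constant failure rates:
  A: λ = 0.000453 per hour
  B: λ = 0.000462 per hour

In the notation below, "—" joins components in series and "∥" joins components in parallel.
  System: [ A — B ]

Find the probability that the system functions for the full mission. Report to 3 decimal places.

R(A) = exp(−0.000453 × 250) = 0.89293
R(B) = exp(−0.000462 × 250) = 0.89092
Series (A and B): 0.89293 × 0.89092 = 0.796

0.796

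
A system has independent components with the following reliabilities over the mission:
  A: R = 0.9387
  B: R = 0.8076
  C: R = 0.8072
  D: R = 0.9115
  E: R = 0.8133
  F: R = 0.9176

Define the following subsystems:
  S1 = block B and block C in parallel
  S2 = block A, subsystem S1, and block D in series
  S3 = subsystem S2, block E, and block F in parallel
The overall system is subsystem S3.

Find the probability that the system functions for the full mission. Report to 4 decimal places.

0.9973

Parallel (B and C): 1 − (1 − 0.807600)(1 − 0.807200) = 0.962905
Series (A, [0.962905], and D): 0.938700 × 0.962905 × 0.911500 = 0.823886
Parallel ([0.823886], E, and F): 1 − (1 − 0.823886)(1 − 0.813300)(1 − 0.917600) = 0.9973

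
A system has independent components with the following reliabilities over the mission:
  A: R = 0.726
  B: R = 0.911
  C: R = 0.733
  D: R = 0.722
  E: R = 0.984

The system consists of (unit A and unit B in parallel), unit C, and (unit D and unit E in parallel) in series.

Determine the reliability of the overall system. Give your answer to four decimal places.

0.7119

Parallel (A and B): 1 − (1 − 0.726000)(1 − 0.911000) = 0.975614
Parallel (D and E): 1 − (1 − 0.722000)(1 − 0.984000) = 0.995552
Series ([0.975614], C, and [0.995552]): 0.975614 × 0.733000 × 0.995552 = 0.7119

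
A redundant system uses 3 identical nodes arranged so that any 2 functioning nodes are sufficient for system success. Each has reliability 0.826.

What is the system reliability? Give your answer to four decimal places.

0.9197

R = Σ_{i=2}^{3} C(3,i) p^i (1−p)^{3−i} with p = 0.826
C(3,2)·0.826^2·0.174^1 = 0.356148
C(3,3)·0.826^3·0.174^0 = 0.563560
Sum = 0.9197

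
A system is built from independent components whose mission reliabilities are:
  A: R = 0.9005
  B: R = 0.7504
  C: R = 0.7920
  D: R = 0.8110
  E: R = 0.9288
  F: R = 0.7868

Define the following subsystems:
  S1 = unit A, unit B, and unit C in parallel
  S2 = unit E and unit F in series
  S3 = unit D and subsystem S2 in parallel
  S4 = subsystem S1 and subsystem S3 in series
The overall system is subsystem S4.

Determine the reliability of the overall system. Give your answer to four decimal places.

Parallel (A, B, and C): 1 − (1 − 0.900500)(1 − 0.750400)(1 − 0.792000) = 0.994834
Series (E and F): 0.928800 × 0.786800 = 0.730780
Parallel (D and [0.730780]): 1 − (1 − 0.811000)(1 − 0.730780) = 0.949117
Series ([0.994834] and [0.949117]): 0.994834 × 0.949117 = 0.9442

0.9442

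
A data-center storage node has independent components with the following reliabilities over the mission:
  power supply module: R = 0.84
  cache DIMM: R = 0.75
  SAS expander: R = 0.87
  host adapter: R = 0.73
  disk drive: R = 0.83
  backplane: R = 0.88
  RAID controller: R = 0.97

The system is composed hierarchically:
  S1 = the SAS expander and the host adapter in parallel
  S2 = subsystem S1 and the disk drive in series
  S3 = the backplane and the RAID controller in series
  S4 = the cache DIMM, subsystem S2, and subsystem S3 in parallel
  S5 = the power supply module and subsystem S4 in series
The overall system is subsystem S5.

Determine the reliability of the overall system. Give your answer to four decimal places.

Parallel (SAS expander and host adapter): 1 − (1 − 0.870000)(1 − 0.730000) = 0.964900
Series ([0.964900] and disk drive): 0.964900 × 0.830000 = 0.800867
Series (backplane and RAID controller): 0.880000 × 0.970000 = 0.853600
Parallel (cache DIMM, [0.800867], and [0.853600]): 1 − (1 − 0.750000)(1 − 0.800867)(1 − 0.853600) = 0.992712
Series (power supply module and [0.992712]): 0.840000 × 0.992712 = 0.8339

0.8339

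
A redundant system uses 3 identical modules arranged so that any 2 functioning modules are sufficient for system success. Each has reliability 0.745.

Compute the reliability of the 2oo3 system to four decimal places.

R = Σ_{i=2}^{3} C(3,i) p^i (1−p)^{3−i} with p = 0.745
C(3,2)·0.745^2·0.255^1 = 0.424594
C(3,3)·0.745^3·0.255^0 = 0.413494
Sum = 0.8381

0.8381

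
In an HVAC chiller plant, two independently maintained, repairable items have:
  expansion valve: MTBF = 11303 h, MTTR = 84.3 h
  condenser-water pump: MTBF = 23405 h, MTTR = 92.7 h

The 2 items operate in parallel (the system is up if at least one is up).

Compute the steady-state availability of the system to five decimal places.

0.99997

A(expansion valve) = MTBF/(MTBF+MTTR) = 11303/(11303+84.3) = 0.992597
A(condenser-water pump) = MTBF/(MTBF+MTTR) = 23405/(23405+92.7) = 0.996055
Parallel availability: 1 − (1 − 0.992597)(1 − 0.996055) = 0.99997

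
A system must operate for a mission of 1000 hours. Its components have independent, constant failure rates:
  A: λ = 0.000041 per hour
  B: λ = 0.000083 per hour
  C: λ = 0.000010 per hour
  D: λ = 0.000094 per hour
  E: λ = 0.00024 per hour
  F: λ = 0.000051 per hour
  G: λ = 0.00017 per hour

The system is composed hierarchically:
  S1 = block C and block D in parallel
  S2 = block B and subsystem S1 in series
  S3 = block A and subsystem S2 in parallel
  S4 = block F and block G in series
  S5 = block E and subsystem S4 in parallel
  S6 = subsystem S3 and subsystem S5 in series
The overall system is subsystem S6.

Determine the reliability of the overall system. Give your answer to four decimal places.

R(A) = exp(−0.000041 × 1000) = 0.959829
R(B) = exp(−0.000083 × 1000) = 0.920351
R(C) = exp(−0.000010 × 1000) = 0.990050
R(D) = exp(−0.000094 × 1000) = 0.910283
R(E) = exp(−0.00024 × 1000) = 0.786628
R(F) = exp(−0.000051 × 1000) = 0.950279
R(G) = exp(−0.00017 × 1000) = 0.843665
Parallel (C and D): 1 − (1 − 0.990050)(1 − 0.910283) = 0.999107
Series (B and [0.999107]): 0.920351 × 0.999107 = 0.919529
Parallel (A and [0.919529]): 1 − (1 − 0.959829)(1 − 0.919529) = 0.996767
Series (F and G): 0.950279 × 0.843665 = 0.801717
Parallel (E and [0.801717]): 1 − (1 − 0.786628)(1 − 0.801717) = 0.957692
Series ([0.996767] and [0.957692]): 0.996767 × 0.957692 = 0.9546

0.9546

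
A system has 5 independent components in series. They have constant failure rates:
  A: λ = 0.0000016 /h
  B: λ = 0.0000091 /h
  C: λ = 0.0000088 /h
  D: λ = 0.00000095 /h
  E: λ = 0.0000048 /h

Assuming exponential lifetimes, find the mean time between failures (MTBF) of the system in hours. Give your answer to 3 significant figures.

39600

Series of exponential components: λ_sys = Σ λ_i
λ_sys = 0.0000016 + 0.0000091 + 0.0000088 + 0.00000095 + 0.0000048 = 2.5250e-05 /h
MTBF = 1 / λ_sys = 39600 h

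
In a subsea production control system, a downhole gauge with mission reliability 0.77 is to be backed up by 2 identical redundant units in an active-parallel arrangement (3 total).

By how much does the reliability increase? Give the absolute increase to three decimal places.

0.218

R_before = 0.77
R_after = 1 − (1 − 0.77)^3 = 0.988
ΔR = 0.988 − 0.77 = 0.218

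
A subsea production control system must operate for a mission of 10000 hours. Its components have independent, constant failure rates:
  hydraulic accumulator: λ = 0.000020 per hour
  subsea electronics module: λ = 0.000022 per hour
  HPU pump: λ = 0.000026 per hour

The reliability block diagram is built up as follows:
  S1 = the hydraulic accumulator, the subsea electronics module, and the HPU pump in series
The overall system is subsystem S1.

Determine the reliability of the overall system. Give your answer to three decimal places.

0.507

R(hydraulic accumulator) = exp(−0.000020 × 10000) = 0.81873
R(subsea electronics module) = exp(−0.000022 × 10000) = 0.80252
R(HPU pump) = exp(−0.000026 × 10000) = 0.77105
Series (hydraulic accumulator, subsea electronics module, and HPU pump): 0.81873 × 0.80252 × 0.77105 = 0.507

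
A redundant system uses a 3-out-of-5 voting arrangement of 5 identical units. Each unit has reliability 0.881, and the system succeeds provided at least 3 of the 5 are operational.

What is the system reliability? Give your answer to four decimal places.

0.9860

R = Σ_{i=3}^{5} C(5,i) p^i (1−p)^{5−i} with p = 0.881
C(5,3)·0.881^3·0.119^2 = 0.096833
C(5,4)·0.881^4·0.119^1 = 0.358443
C(5,5)·0.881^5·0.119^0 = 0.530737
Sum = 0.9860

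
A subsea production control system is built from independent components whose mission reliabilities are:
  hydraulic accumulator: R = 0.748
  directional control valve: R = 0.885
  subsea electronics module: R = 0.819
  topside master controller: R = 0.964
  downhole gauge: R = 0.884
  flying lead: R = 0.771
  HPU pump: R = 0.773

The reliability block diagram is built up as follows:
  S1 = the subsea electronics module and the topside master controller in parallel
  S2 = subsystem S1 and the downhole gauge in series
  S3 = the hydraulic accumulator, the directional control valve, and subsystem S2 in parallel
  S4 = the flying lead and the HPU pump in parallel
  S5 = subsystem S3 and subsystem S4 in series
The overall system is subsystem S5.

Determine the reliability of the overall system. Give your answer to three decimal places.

0.945

Parallel (subsea electronics module and topside master controller): 1 − (1 − 0.81900)(1 − 0.96400) = 0.99348
Series ([0.99348] and downhole gauge): 0.99348 × 0.88400 = 0.87824
Parallel (hydraulic accumulator, directional control valve, and [0.87824]): 1 − (1 − 0.74800)(1 − 0.88500)(1 − 0.87824) = 0.99647
Parallel (flying lead and HPU pump): 1 − (1 − 0.77100)(1 − 0.77300) = 0.94802
Series ([0.99647] and [0.94802]): 0.99647 × 0.94802 = 0.945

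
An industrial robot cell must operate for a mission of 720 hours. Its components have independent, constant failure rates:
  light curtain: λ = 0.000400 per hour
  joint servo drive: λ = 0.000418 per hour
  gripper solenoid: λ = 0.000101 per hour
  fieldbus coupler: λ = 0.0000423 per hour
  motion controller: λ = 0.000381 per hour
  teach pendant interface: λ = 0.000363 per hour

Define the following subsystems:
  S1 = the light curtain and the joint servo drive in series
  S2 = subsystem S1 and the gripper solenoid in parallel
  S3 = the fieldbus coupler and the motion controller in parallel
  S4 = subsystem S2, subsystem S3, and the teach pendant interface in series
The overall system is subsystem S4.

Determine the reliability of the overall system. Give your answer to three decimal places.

0.741

R(light curtain) = exp(−0.000400 × 720) = 0.74976
R(joint servo drive) = exp(−0.000418 × 720) = 0.74011
R(gripper solenoid) = exp(−0.000101 × 720) = 0.92986
R(fieldbus coupler) = exp(−0.0000423 × 720) = 0.97000
R(motion controller) = exp(−0.000381 × 720) = 0.76009
R(teach pendant interface) = exp(−0.000363 × 720) = 0.77000
Series (light curtain and joint servo drive): 0.74976 × 0.74011 = 0.55490
Parallel ([0.55490] and gripper solenoid): 1 − (1 − 0.55490)(1 − 0.92986) = 0.96878
Parallel (fieldbus coupler and motion controller): 1 − (1 − 0.97000)(1 − 0.76009) = 0.99280
Series ([0.96878], [0.99280], and teach pendant interface): 0.96878 × 0.99280 × 0.77000 = 0.741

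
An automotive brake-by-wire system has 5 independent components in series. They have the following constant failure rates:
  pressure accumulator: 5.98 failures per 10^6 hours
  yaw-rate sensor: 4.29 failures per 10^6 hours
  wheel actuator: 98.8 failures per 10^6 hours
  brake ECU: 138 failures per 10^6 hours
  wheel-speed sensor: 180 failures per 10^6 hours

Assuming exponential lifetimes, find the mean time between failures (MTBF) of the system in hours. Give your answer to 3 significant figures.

Series of exponential components: λ_sys = Σ λ_i
λ_sys = 0.00000598 + 0.00000429 + 0.0000988 + 0.000138 + 0.000180 = 4.2707e-04 /h
MTBF = 1 / λ_sys = 2340 h

2340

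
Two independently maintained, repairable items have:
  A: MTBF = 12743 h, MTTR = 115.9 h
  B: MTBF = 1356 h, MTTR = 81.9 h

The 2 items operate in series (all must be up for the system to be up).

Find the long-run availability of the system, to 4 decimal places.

0.9345

A(A) = MTBF/(MTBF+MTTR) = 12743/(12743+115.9) = 0.990987
A(B) = MTBF/(MTBF+MTTR) = 1356/(1356+81.9) = 0.943042
Series availability: 0.990987 × 0.943042 = 0.9345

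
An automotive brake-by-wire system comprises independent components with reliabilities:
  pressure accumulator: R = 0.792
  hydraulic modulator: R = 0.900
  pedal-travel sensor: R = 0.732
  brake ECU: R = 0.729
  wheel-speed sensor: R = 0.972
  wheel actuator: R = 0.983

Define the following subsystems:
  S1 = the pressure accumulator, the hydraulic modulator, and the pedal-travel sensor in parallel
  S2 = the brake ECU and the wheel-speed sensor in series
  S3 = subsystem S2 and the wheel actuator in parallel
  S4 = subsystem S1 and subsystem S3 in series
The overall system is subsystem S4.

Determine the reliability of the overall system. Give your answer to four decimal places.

0.9895

Parallel (pressure accumulator, hydraulic modulator, and pedal-travel sensor): 1 − (1 − 0.792000)(1 − 0.900000)(1 − 0.732000) = 0.994426
Series (brake ECU and wheel-speed sensor): 0.729000 × 0.972000 = 0.708588
Parallel ([0.708588] and wheel actuator): 1 − (1 − 0.708588)(1 − 0.983000) = 0.995046
Series ([0.994426] and [0.995046]): 0.994426 × 0.995046 = 0.9895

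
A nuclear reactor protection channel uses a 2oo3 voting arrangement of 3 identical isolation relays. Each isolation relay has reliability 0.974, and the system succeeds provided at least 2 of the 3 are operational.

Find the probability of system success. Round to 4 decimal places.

0.9980

R = Σ_{i=2}^{3} C(3,i) p^i (1−p)^{3−i} with p = 0.974
C(3,2)·0.974^2·0.026^1 = 0.073997
C(3,3)·0.974^3·0.026^0 = 0.924010
Sum = 0.9980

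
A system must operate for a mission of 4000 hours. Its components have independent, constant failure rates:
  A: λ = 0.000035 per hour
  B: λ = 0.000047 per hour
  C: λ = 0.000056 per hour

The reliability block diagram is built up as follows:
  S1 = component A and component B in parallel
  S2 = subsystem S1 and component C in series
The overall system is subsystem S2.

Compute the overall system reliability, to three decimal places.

0.781

R(A) = exp(−0.000035 × 4000) = 0.86936
R(B) = exp(−0.000047 × 4000) = 0.82861
R(C) = exp(−0.000056 × 4000) = 0.79932
Parallel (A and B): 1 − (1 − 0.86936)(1 − 0.82861) = 0.97761
Series ([0.97761] and C): 0.97761 × 0.79932 = 0.781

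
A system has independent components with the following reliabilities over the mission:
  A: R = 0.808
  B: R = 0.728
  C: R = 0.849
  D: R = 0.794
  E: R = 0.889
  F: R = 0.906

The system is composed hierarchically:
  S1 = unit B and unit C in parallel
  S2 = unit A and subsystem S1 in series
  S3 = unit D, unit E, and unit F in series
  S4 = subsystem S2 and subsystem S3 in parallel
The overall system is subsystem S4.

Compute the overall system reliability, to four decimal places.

Parallel (B and C): 1 − (1 − 0.728000)(1 − 0.849000) = 0.958928
Series (A and [0.958928]): 0.808000 × 0.958928 = 0.774814
Series (D, E, and F): 0.794000 × 0.889000 × 0.906000 = 0.639515
Parallel ([0.774814] and [0.639515]): 1 − (1 − 0.774814)(1 − 0.639515) = 0.9188

0.9188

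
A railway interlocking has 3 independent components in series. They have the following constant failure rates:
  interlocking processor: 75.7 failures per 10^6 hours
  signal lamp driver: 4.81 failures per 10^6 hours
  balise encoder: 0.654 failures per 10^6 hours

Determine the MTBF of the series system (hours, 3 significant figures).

12300

Series of exponential components: λ_sys = Σ λ_i
λ_sys = 0.0000757 + 0.00000481 + 0.000000654 = 8.1164e-05 /h
MTBF = 1 / λ_sys = 12300 h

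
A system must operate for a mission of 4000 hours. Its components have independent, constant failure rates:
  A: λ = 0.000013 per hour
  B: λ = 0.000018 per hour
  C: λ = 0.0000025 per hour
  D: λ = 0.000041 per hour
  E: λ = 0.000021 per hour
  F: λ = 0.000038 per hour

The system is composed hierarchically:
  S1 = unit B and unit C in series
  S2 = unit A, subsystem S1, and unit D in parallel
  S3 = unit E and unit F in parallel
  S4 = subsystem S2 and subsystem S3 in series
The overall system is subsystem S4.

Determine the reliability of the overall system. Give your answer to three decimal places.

0.988

R(A) = exp(−0.000013 × 4000) = 0.94933
R(B) = exp(−0.000018 × 4000) = 0.93053
R(C) = exp(−0.0000025 × 4000) = 0.99005
R(D) = exp(−0.000041 × 4000) = 0.84874
R(E) = exp(−0.000021 × 4000) = 0.91943
R(F) = exp(−0.000038 × 4000) = 0.85899
Series (B and C): 0.93053 × 0.99005 = 0.92127
Parallel (A, [0.92127], and D): 1 − (1 − 0.94933)(1 − 0.92127)(1 − 0.84874) = 0.99940
Parallel (E and F): 1 − (1 − 0.91943)(1 − 0.85899) = 0.98864
Series ([0.99940] and [0.98864]): 0.99940 × 0.98864 = 0.988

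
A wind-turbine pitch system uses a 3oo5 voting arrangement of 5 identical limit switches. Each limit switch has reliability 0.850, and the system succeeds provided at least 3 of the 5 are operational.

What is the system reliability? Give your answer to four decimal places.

0.9734

R = Σ_{i=3}^{5} C(5,i) p^i (1−p)^{5−i} with p = 0.850
C(5,3)·0.850^3·0.150^2 = 0.138178
C(5,4)·0.850^4·0.150^1 = 0.391505
C(5,5)·0.850^5·0.150^0 = 0.443705
Sum = 0.9734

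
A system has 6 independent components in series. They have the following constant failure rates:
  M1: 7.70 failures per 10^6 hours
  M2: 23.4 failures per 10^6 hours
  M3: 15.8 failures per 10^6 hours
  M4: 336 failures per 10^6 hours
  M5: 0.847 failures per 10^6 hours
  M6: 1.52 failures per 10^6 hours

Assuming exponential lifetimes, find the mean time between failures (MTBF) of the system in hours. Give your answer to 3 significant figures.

2600

Series of exponential components: λ_sys = Σ λ_i
λ_sys = 0.00000770 + 0.0000234 + 0.0000158 + 0.000336 + 0.000000847 + 0.00000152 = 3.8527e-04 /h
MTBF = 1 / λ_sys = 2600 h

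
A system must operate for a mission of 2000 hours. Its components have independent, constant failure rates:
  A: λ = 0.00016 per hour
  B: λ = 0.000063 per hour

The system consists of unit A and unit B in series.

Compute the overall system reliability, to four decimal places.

0.6402

R(A) = exp(−0.00016 × 2000) = 0.726149
R(B) = exp(−0.000063 × 2000) = 0.881615
Series (A and B): 0.726149 × 0.881615 = 0.6402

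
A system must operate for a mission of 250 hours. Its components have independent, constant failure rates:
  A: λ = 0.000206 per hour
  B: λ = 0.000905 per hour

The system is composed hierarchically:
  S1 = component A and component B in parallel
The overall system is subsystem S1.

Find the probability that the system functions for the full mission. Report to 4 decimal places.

0.9898

R(A) = exp(−0.000206 × 250) = 0.949804
R(B) = exp(−0.000905 × 250) = 0.797519
Parallel (A and B): 1 − (1 − 0.949804)(1 − 0.797519) = 0.9898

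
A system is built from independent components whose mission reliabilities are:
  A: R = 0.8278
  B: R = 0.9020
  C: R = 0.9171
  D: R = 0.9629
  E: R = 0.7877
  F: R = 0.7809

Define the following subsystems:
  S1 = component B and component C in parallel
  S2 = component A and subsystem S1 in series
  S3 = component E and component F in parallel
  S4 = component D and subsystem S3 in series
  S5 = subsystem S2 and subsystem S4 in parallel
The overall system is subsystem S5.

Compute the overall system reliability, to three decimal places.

0.985

Parallel (B and C): 1 − (1 − 0.90200)(1 − 0.91710) = 0.99188
Series (A and [0.99188]): 0.82780 × 0.99188 = 0.82108
Parallel (E and F): 1 − (1 − 0.78770)(1 − 0.78090) = 0.95349
Series (D and [0.95349]): 0.96290 × 0.95349 = 0.91812
Parallel ([0.82108] and [0.91812]): 1 − (1 − 0.82108)(1 − 0.91812) = 0.985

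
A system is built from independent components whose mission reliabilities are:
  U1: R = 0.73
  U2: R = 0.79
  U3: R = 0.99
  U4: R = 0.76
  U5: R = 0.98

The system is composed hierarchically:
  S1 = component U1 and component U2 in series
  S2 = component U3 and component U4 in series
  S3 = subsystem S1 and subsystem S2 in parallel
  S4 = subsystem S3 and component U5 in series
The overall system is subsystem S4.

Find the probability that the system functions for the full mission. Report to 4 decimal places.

0.8773

Series (U1 and U2): 0.730000 × 0.790000 = 0.576700
Series (U3 and U4): 0.990000 × 0.760000 = 0.752400
Parallel ([0.576700] and [0.752400]): 1 − (1 − 0.576700)(1 − 0.752400) = 0.895191
Series ([0.895191] and U5): 0.895191 × 0.980000 = 0.8773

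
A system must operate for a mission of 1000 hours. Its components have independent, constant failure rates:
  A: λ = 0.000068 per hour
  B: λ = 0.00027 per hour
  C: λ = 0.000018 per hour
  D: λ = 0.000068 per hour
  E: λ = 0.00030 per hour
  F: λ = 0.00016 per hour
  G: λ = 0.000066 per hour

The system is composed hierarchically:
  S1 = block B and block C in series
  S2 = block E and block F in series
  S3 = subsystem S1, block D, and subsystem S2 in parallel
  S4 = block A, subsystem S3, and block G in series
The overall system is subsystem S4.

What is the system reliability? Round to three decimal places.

R(A) = exp(−0.000068 × 1000) = 0.93426
R(B) = exp(−0.00027 × 1000) = 0.76338
R(C) = exp(−0.000018 × 1000) = 0.98216
R(D) = exp(−0.000068 × 1000) = 0.93426
R(E) = exp(−0.00030 × 1000) = 0.74082
R(F) = exp(−0.00016 × 1000) = 0.85214
R(G) = exp(−0.000066 × 1000) = 0.93613
Series (B and C): 0.76338 × 0.98216 = 0.74976
Series (E and F): 0.74082 × 0.85214 = 0.63128
Parallel ([0.74976], D, and [0.63128]): 1 − (1 − 0.74976)(1 − 0.93426)(1 − 0.63128) = 0.99393
Series (A, [0.99393], and G): 0.93426 × 0.99393 × 0.93613 = 0.869

0.869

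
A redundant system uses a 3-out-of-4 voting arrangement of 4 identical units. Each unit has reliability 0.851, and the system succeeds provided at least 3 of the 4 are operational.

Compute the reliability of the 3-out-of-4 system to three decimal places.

R = Σ_{i=3}^{4} C(4,i) p^i (1−p)^{4−i} with p = 0.851
C(4,3)·0.851^3·0.149^1 = 0.36731
C(4,4)·0.851^4·0.149^0 = 0.52447
Sum = 0.892

0.892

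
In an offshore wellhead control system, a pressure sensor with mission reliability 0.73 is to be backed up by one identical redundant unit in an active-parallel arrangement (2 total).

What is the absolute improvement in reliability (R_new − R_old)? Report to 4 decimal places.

R_before = 0.73
R_after = 1 − (1 − 0.73)^2 = 0.9271
ΔR = 0.9271 − 0.73 = 0.1971

0.1971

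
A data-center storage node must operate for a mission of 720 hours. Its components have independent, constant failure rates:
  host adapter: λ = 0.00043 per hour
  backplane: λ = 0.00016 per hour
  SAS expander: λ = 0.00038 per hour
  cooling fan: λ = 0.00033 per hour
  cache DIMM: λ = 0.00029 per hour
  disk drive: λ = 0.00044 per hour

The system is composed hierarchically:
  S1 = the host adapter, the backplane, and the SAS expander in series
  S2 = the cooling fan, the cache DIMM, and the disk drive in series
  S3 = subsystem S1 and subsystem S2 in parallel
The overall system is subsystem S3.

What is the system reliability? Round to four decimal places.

0.7317

R(host adapter) = exp(−0.00043 × 720) = 0.733740
R(backplane) = exp(−0.00016 × 720) = 0.891188
R(SAS expander) = exp(−0.00038 × 720) = 0.760636
R(cooling fan) = exp(−0.00033 × 720) = 0.788518
R(cache DIMM) = exp(−0.00029 × 720) = 0.811558
R(disk drive) = exp(−0.00044 × 720) = 0.728476
Series (host adapter, backplane, and SAS expander): 0.733740 × 0.891188 × 0.760636 = 0.497380
Series (cooling fan, cache DIMM, and disk drive): 0.788518 × 0.811558 × 0.728476 = 0.466172
Parallel ([0.497380] and [0.466172]): 1 − (1 − 0.497380)(1 − 0.466172) = 0.7317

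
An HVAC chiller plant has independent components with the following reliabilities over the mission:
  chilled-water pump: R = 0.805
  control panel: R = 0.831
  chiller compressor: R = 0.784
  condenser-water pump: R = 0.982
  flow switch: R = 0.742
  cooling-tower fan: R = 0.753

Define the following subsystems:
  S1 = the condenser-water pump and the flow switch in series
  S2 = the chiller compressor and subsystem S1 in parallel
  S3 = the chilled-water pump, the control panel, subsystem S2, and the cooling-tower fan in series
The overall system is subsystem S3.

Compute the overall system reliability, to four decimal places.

Series (condenser-water pump and flow switch): 0.982000 × 0.742000 = 0.728644
Parallel (chiller compressor and [0.728644]): 1 − (1 − 0.784000)(1 − 0.728644) = 0.941387
Series (chilled-water pump, control panel, [0.941387], and cooling-tower fan): 0.805000 × 0.831000 × 0.941387 × 0.753000 = 0.4742

0.4742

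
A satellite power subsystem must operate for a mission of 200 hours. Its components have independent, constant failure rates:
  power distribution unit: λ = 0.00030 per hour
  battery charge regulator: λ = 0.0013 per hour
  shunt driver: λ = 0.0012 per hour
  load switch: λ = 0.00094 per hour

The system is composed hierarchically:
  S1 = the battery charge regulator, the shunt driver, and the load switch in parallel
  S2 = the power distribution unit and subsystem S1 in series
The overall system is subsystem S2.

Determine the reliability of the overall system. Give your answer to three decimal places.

R(power distribution unit) = exp(−0.00030 × 200) = 0.94176
R(battery charge regulator) = exp(−0.0013 × 200) = 0.77105
R(shunt driver) = exp(−0.0012 × 200) = 0.78663
R(load switch) = exp(−0.00094 × 200) = 0.82861
Parallel (battery charge regulator, shunt driver, and load switch): 1 − (1 − 0.77105)(1 − 0.78663)(1 − 0.82861) = 0.99163
Series (power distribution unit and [0.99163]): 0.94176 × 0.99163 = 0.934

0.934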